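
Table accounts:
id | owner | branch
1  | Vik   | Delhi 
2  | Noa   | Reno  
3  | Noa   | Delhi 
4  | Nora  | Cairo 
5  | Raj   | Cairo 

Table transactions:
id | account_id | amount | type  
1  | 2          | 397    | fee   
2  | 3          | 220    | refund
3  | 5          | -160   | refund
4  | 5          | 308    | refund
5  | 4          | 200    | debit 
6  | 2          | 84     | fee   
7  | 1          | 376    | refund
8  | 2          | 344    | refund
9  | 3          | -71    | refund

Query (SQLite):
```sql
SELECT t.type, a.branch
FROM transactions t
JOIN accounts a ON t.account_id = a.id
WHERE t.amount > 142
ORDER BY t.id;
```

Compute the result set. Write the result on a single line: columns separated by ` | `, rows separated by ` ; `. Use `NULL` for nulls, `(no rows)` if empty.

fee | Reno ; refund | Delhi ; refund | Cairo ; debit | Cairo ; refund | Delhi ; refund | Reno

Each transactions row matches the accounts row where account_id = accounts.id.
Then keep rows with t.amount > 142.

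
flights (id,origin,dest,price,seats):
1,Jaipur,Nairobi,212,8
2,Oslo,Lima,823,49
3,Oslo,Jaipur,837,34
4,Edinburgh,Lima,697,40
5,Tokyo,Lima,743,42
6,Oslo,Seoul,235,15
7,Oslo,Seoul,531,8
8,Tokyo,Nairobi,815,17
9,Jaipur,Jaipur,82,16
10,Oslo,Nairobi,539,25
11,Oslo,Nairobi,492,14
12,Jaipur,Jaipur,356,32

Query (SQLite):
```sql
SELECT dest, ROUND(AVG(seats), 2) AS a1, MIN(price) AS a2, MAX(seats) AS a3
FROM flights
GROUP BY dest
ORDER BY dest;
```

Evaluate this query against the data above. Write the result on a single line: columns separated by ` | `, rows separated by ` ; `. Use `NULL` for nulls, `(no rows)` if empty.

Group flights by dest.
Per group compute: ROUND(AVG(seats), 2), MIN(price), MAX(seats).
  Jaipur: ids {3, 9, 12} → ROUND(AVG(seats), 2)=27.33, MIN(price)=82, MAX(seats)=34
  Lima: ids {2, 4, 5} → ROUND(AVG(seats), 2)=43.67, MIN(price)=697, MAX(seats)=49
  Nairobi: ids {1, 8, 10, 11} → ROUND(AVG(seats), 2)=16, MIN(price)=212, MAX(seats)=25
  Seoul: ids {6, 7} → ROUND(AVG(seats), 2)=11.5, MIN(price)=235, MAX(seats)=15

Jaipur | 27.33 | 82 | 34 ; Lima | 43.67 | 697 | 49 ; Nairobi | 16 | 212 | 25 ; Seoul | 11.5 | 235 | 15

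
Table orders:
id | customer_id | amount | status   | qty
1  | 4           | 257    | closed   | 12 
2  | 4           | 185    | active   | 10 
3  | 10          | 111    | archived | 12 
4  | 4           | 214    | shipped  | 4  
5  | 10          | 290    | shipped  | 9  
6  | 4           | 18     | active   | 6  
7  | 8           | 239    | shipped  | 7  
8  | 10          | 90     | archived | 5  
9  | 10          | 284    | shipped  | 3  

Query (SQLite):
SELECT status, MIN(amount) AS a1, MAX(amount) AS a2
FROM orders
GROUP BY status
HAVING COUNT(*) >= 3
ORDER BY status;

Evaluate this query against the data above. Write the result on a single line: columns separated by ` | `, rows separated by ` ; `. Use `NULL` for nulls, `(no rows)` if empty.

shipped | 214 | 290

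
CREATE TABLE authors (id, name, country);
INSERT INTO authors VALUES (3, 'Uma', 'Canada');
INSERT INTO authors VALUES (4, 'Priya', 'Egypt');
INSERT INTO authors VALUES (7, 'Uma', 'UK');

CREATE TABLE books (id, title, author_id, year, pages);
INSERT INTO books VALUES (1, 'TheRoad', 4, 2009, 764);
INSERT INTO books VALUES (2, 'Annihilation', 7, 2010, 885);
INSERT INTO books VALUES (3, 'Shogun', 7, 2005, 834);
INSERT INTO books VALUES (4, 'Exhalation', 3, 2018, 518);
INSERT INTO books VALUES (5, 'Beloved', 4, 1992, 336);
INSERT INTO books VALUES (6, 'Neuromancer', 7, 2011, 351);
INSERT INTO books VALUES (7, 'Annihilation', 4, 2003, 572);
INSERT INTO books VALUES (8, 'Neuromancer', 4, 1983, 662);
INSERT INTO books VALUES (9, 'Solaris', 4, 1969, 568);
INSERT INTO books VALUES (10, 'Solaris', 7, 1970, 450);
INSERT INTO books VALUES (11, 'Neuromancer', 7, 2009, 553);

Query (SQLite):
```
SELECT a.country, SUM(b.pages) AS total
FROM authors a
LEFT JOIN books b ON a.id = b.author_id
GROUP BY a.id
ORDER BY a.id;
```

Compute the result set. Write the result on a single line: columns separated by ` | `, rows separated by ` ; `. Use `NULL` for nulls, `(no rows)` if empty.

Canada | 518 ; Egypt | 2902 ; UK | 3073

LEFT JOIN keeps every authors row; unmatched ones get NULL for books columns.
Group by authors.id and compute SUM(b.pages). SUM over an all-NULL group is NULL.
  3: ids {4} → SUM(b.pages)=518
  4: ids {1, 5, 7, 8, 9} → SUM(b.pages)=2902
  7: ids {2, 3, 6, 10, 11} → SUM(b.pages)=3073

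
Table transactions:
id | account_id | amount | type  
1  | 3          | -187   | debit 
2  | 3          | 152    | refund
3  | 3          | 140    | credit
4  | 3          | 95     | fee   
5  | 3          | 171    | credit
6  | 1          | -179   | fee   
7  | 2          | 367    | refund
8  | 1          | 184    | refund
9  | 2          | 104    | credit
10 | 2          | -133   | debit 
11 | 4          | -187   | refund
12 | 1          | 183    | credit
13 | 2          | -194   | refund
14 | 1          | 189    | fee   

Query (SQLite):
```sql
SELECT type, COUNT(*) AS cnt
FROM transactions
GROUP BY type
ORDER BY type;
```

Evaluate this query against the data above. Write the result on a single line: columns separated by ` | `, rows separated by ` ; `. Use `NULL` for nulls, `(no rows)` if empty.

Partition transactions by type; compute COUNT(*) within each group.
  credit: ids {3, 5, 9, 12} → COUNT(*)=4
  debit: ids {1, 10} → COUNT(*)=2
  fee: ids {4, 6, 14} → COUNT(*)=3
  refund: ids {2, 7, 8, 11, 13} → COUNT(*)=5

credit | 4 ; debit | 2 ; fee | 3 ; refund | 5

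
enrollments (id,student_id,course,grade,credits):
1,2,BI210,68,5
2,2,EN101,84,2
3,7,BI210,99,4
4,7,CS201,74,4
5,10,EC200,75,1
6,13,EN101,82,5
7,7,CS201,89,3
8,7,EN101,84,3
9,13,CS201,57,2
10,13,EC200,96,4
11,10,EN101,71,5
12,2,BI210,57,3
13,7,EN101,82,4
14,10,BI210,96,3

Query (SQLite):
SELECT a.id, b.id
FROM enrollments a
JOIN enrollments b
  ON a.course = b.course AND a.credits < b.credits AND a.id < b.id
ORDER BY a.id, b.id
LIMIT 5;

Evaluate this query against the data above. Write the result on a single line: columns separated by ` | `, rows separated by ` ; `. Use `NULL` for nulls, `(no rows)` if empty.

2 | 6 ; 2 | 8 ; 2 | 11 ; 2 | 13 ; 5 | 10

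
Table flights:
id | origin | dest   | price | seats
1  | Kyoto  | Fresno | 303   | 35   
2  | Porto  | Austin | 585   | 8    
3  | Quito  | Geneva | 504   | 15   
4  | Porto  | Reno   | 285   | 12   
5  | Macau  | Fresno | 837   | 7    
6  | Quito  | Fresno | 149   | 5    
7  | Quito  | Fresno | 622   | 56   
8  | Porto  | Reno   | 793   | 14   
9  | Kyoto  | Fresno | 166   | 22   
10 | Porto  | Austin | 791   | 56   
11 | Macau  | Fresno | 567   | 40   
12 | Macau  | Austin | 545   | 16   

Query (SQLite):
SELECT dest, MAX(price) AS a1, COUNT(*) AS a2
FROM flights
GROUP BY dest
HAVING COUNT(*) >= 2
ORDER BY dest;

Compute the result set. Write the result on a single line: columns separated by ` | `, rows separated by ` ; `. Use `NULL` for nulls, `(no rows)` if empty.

Group flights by dest.
Per group compute: MAX(price), COUNT(*).
HAVING: drop groups with fewer than 2 rows.
  Austin: ids {2, 10, 12} → MAX(price)=791, COUNT(*)=3
  Fresno: ids {1, 5, 6, 7, 9, 11} → MAX(price)=837, COUNT(*)=6
  Geneva: ids {3} → MAX(price)=504, COUNT(*)=1
  Reno: ids {4, 8} → MAX(price)=793, COUNT(*)=2

Austin | 791 | 3 ; Fresno | 837 | 6 ; Reno | 793 | 2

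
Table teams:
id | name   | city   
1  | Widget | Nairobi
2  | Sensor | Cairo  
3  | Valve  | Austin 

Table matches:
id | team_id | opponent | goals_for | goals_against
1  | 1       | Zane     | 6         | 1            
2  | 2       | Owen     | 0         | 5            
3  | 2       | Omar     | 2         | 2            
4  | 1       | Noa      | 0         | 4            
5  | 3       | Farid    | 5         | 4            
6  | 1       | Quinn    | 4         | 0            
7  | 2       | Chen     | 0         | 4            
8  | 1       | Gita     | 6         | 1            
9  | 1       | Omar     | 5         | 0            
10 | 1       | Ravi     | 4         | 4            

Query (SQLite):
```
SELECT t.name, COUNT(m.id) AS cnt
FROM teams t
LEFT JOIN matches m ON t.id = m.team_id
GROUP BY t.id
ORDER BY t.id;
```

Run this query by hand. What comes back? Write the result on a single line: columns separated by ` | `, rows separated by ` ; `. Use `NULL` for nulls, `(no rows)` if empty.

LEFT JOIN keeps every teams row; unmatched ones get NULL for matches columns.
Group by teams.id and compute COUNT(m.id). COUNT(col) of an all-NULL group is 0.
  1: ids {1, 4, 6, 8, 9, 10} → COUNT(m.id)=6
  2: ids {2, 3, 7} → COUNT(m.id)=3
  3: ids {5} → COUNT(m.id)=1

Widget | 6 ; Sensor | 3 ; Valve | 1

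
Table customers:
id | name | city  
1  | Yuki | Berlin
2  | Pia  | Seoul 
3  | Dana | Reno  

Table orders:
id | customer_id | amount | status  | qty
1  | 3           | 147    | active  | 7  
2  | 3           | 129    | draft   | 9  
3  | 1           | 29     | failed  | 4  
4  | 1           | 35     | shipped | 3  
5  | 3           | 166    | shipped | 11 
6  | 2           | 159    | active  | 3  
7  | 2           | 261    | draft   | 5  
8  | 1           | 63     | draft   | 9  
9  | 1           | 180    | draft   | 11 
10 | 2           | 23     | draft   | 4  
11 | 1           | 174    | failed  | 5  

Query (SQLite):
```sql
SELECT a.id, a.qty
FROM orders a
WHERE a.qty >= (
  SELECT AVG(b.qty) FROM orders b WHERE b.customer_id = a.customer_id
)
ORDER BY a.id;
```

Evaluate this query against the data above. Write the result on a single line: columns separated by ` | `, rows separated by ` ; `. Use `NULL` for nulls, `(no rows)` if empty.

For each orders row a, compute AVG(qty) over rows sharing a.customer_id.
Keep row a if a.qty >= that per-group AVG.
  customer_id=1: AVG(qty) = 6.4
  customer_id=2: AVG(qty) = 4.0
  customer_id=3: AVG(qty) = 9.0

2 | 9 ; 5 | 11 ; 7 | 5 ; 8 | 9 ; 9 | 11 ; 10 | 4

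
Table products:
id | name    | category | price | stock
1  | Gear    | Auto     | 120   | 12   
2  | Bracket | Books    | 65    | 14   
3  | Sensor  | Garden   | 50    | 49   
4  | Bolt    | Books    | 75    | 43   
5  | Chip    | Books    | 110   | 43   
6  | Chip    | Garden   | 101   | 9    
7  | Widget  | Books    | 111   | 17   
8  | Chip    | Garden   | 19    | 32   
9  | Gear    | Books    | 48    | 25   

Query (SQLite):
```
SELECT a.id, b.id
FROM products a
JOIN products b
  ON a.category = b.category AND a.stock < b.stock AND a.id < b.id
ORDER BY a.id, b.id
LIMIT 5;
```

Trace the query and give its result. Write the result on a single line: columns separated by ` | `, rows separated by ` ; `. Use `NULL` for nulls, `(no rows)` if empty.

Pairs (a,b) with same category, a.stock < b.stock, a.id < b.id.
category groups: Auto:{1} Books:{2,4,5,7,9} Garden:{3,6,8}
Ordered by (a.id, b.id); first 5.

2 | 4 ; 2 | 5 ; 2 | 7 ; 2 | 9 ; 6 | 8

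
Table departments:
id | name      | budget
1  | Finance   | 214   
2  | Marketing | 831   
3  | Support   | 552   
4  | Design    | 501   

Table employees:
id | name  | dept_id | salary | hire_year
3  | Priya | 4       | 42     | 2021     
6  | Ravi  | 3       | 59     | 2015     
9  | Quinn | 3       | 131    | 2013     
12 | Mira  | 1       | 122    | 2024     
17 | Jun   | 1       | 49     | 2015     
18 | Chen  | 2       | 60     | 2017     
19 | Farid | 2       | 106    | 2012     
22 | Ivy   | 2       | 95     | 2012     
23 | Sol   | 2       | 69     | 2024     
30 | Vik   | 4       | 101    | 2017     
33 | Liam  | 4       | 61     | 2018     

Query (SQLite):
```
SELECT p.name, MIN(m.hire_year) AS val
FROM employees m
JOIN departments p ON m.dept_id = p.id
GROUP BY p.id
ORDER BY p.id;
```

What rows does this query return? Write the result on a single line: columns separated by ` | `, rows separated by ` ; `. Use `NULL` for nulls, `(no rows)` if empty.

Join each employees row to its departments via dept_id.
Group joined rows by departments.id; compute MIN(m.hire_year) per group.
  1: ids {12, 17} → MIN(m.hire_year)=2015
  2: ids {18, 19, 22, 23} → MIN(m.hire_year)=2012
  3: ids {6, 9} → MIN(m.hire_year)=2013
  4: ids {3, 30, 33} → MIN(m.hire_year)=2017

Finance | 2015 ; Marketing | 2012 ; Support | 2013 ; Design | 2017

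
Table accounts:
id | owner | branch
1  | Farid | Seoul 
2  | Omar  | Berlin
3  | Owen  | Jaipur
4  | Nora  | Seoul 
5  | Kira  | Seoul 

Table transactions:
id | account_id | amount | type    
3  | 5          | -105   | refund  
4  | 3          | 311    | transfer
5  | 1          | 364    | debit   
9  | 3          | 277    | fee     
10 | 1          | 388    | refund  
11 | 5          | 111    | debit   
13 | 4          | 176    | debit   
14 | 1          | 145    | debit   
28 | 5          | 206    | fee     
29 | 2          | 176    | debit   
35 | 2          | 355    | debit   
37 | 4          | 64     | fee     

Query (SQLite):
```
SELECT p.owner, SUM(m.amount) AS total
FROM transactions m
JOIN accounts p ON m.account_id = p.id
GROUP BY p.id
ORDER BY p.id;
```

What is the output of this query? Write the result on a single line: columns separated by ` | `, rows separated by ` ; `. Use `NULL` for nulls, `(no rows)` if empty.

Farid | 897 ; Omar | 531 ; Owen | 588 ; Nora | 240 ; Kira | 212

Join each transactions row to its accounts via account_id.
Group joined rows by accounts.id; compute SUM(m.amount) per group.
  1: ids {5, 10, 14} → SUM(m.amount)=897
  2: ids {29, 35} → SUM(m.amount)=531
  3: ids {4, 9} → SUM(m.amount)=588
  4: ids {13, 37} → SUM(m.amount)=240
  5: ids {3, 11, 28} → SUM(m.amount)=212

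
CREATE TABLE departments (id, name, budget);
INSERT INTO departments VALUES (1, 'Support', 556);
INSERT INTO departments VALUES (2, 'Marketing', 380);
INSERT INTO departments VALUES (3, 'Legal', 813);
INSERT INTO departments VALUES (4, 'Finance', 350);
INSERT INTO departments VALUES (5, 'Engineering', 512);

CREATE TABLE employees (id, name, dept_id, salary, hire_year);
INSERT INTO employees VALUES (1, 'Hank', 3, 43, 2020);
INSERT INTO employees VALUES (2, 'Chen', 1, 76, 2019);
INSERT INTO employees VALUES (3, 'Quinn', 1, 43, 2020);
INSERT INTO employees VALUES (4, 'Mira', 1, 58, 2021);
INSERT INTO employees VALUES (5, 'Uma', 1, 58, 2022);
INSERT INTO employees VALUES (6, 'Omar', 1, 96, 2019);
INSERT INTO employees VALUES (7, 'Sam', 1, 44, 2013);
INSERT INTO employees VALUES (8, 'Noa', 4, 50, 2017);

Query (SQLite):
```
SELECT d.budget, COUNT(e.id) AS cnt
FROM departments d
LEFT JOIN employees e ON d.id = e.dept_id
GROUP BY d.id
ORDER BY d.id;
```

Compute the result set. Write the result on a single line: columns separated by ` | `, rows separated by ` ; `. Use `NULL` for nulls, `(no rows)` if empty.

556 | 6 ; 380 | 0 ; 813 | 1 ; 350 | 1 ; 512 | 0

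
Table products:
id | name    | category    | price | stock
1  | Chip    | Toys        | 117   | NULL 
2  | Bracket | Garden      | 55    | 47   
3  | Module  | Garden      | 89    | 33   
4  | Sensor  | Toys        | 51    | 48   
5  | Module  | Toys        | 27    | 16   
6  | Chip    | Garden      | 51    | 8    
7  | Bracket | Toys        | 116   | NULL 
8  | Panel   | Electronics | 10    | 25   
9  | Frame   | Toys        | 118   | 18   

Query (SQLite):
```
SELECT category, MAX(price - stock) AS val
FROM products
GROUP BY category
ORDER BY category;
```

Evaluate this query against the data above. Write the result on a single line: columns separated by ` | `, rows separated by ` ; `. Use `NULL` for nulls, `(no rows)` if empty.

For each row compute price - stock.
Group by category; take MAX of the expression per group.
  Electronics: ids {8} → MAX(price - stock)=-15
  Garden: ids {2, 3, 6} → MAX(price - stock)=56
  Toys: ids {1, 4, 5, 7, 9} → MAX(price - stock)=100

Electronics | -15 ; Garden | 56 ; Toys | 100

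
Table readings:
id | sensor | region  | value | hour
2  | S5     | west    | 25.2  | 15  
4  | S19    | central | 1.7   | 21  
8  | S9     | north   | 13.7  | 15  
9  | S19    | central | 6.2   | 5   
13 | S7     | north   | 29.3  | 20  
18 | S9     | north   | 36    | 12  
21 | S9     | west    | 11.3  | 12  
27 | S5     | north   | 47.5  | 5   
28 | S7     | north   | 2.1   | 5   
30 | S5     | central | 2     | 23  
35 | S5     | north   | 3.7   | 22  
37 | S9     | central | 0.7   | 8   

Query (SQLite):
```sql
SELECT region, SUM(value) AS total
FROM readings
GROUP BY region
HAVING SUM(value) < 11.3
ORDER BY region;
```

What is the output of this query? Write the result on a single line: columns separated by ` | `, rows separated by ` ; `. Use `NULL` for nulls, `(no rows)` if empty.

central | 10.6

Partition readings by region; compute SUM(value) within each group.
HAVING: keep groups where SUM(value) < 11.3.
  central: ids {4, 9, 30, 37} → SUM(value)=10.6
  north: ids {8, 13, 18, 27, 28, 35} → SUM(value)=132.3
  west: ids {2, 21} → SUM(value)=36.5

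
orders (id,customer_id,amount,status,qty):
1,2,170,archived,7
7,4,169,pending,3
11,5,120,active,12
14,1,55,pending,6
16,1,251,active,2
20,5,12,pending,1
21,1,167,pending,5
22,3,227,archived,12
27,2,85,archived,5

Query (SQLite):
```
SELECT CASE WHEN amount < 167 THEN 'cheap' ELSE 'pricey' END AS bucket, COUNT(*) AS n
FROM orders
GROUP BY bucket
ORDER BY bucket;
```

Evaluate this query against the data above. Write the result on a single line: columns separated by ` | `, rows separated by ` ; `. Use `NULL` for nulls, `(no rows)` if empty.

cheap | 4 ; pricey | 5

Bucket rows by amount < 167 → 'cheap' else 'pricey'; count each bucket.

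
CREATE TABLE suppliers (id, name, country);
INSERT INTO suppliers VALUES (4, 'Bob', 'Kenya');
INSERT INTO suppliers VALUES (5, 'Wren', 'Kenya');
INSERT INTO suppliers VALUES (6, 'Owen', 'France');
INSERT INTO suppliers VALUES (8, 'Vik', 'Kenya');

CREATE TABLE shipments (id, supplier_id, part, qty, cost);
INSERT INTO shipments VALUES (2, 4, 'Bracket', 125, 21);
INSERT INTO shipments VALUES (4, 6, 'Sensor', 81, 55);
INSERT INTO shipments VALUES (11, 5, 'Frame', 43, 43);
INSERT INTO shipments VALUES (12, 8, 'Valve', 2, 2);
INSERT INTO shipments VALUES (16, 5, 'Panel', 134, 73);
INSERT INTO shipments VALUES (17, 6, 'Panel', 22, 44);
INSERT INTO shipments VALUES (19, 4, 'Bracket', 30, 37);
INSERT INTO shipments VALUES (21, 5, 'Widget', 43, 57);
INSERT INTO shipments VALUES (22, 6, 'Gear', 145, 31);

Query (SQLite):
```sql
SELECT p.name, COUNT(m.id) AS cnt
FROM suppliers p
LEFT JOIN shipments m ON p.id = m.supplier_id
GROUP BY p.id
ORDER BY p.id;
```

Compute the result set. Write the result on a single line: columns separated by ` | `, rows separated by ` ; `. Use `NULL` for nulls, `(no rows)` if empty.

Bob | 2 ; Wren | 3 ; Owen | 3 ; Vik | 1

LEFT JOIN keeps every suppliers row; unmatched ones get NULL for shipments columns.
Group by suppliers.id and compute COUNT(m.id). COUNT(col) of an all-NULL group is 0.
  4: ids {2, 19} → COUNT(m.id)=2
  5: ids {11, 16, 21} → COUNT(m.id)=3
  6: ids {4, 17, 22} → COUNT(m.id)=3
  8: ids {12} → COUNT(m.id)=1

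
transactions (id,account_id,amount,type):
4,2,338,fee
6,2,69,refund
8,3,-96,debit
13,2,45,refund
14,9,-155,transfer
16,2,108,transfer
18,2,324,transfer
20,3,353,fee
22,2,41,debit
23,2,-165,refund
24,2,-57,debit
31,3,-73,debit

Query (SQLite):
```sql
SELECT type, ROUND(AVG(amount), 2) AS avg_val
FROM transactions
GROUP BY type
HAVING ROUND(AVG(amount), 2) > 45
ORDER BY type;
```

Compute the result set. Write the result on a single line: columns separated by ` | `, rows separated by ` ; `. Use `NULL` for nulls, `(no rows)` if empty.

Partition transactions by type; compute ROUND(AVG(amount), 2) within each group.
HAVING: keep groups where ROUND(AVG(amount), 2) > 45.
  debit: ids {8, 22, 24, 31} → ROUND(AVG(amount), 2)=-46.25
  fee: ids {4, 20} → ROUND(AVG(amount), 2)=345.5
  refund: ids {6, 13, 23} → ROUND(AVG(amount), 2)=-17
  transfer: ids {14, 16, 18} → ROUND(AVG(amount), 2)=92.33

fee | 345.5 ; transfer | 92.33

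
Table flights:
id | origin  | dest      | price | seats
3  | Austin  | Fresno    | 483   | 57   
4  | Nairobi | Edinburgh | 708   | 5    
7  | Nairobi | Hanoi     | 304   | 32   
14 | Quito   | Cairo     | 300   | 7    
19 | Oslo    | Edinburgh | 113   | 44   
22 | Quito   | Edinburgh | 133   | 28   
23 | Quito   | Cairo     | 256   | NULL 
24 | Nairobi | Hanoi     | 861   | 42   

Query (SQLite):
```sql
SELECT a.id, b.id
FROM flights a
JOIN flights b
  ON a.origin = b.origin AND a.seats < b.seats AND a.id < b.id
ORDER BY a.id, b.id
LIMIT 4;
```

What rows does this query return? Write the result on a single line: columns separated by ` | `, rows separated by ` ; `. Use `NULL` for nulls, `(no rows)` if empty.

4 | 7 ; 4 | 24 ; 7 | 24 ; 14 | 22

Pairs (a,b) with same origin, a.seats < b.seats, a.id < b.id.
origin groups: Austin:{3} Nairobi:{4,7,24} Oslo:{19} Quito:{14,22,23}
Ordered by (a.id, b.id); first 4.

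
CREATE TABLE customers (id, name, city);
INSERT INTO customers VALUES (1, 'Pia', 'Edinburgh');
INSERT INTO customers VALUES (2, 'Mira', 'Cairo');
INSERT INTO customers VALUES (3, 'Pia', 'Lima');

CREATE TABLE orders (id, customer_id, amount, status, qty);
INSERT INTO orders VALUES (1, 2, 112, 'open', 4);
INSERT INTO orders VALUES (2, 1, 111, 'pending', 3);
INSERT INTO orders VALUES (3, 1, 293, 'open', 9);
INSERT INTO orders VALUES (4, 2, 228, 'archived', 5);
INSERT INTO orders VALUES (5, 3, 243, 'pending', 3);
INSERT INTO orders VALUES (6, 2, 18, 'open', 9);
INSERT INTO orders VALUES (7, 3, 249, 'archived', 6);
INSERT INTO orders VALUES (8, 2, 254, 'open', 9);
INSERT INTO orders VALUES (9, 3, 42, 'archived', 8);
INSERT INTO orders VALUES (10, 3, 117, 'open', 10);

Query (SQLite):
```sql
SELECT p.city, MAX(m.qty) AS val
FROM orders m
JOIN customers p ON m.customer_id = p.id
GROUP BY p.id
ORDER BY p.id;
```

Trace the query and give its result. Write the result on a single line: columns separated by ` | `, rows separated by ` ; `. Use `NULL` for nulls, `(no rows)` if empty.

Edinburgh | 9 ; Cairo | 9 ; Lima | 10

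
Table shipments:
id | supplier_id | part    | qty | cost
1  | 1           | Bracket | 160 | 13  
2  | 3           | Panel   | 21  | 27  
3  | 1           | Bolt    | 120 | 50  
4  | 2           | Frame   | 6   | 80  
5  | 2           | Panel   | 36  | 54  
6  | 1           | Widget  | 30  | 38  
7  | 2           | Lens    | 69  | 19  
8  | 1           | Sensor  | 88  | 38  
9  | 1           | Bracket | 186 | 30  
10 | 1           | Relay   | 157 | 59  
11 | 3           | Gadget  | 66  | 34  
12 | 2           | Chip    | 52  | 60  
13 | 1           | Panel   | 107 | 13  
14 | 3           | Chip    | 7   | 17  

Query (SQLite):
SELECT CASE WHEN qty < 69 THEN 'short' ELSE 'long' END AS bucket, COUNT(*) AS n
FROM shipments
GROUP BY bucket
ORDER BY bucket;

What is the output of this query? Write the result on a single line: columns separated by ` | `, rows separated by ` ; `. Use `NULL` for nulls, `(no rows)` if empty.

Bucket rows by qty < 69 → 'short' else 'long'; count each bucket.

long | 7 ; short | 7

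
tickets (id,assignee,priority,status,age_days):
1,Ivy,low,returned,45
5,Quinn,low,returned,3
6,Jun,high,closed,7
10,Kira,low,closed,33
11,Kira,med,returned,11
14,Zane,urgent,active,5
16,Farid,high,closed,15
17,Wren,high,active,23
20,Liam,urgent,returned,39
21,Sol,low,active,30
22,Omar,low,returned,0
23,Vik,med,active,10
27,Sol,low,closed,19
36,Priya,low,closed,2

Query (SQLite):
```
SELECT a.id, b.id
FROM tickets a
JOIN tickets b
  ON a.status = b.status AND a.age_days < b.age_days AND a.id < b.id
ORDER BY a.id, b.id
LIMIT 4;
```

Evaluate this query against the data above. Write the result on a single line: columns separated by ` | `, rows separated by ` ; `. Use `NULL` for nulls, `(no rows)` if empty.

5 | 11 ; 5 | 20 ; 6 | 10 ; 6 | 16

Pairs (a,b) with same status, a.age_days < b.age_days, a.id < b.id.
status groups: active:{14,17,21,23} closed:{6,10,16,27,36} returned:{1,5,11,20,22}
Ordered by (a.id, b.id); first 4.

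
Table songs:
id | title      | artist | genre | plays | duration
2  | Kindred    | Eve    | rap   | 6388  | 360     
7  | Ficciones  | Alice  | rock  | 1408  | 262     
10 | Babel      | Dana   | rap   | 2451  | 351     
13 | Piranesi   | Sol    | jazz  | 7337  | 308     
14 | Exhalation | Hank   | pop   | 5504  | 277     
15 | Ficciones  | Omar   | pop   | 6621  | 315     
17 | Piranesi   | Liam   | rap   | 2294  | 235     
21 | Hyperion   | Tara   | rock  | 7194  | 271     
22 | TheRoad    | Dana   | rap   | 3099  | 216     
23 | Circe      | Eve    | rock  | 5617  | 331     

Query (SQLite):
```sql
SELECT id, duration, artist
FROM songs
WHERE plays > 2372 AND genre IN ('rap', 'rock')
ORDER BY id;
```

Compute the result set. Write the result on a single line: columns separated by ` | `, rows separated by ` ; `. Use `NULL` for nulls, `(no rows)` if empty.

plays > 2372: ids {2, 10, 13, 14, 15, 21, 22, 23}
genre IN ('rap', 'rock'): ids {2, 7, 10, 17, 21, 22, 23}
Combine with AND.

2 | 360 | Eve ; 10 | 351 | Dana ; 21 | 271 | Tara ; 22 | 216 | Dana ; 23 | 331 | Eve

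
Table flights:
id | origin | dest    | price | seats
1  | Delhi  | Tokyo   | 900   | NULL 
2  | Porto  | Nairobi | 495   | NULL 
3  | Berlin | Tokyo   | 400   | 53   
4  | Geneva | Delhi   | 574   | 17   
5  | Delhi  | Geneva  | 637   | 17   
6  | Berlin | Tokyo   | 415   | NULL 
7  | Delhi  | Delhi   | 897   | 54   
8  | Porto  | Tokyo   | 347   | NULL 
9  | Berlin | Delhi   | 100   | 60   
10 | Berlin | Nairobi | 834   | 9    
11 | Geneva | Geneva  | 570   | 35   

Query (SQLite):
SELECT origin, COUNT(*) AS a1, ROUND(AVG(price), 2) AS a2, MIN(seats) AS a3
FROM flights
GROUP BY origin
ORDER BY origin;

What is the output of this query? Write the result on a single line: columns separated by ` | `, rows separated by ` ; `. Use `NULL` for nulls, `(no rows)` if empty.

Berlin | 4 | 437.25 | 9 ; Delhi | 3 | 811.33 | 17 ; Geneva | 2 | 572 | 17 ; Porto | 2 | 421 | NULL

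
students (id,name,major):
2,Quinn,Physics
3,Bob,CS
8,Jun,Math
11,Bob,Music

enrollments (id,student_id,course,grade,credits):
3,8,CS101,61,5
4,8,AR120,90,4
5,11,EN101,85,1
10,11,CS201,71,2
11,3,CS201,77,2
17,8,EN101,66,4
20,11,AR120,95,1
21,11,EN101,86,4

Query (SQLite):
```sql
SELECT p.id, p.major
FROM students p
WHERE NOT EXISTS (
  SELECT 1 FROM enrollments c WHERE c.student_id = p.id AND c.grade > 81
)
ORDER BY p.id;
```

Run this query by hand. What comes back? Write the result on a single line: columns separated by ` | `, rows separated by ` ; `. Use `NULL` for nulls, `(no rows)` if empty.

2 | Physics ; 3 | CS

For each students row, check whether any enrollments with matching student_id has grade > 81.
Keep rows where that is false.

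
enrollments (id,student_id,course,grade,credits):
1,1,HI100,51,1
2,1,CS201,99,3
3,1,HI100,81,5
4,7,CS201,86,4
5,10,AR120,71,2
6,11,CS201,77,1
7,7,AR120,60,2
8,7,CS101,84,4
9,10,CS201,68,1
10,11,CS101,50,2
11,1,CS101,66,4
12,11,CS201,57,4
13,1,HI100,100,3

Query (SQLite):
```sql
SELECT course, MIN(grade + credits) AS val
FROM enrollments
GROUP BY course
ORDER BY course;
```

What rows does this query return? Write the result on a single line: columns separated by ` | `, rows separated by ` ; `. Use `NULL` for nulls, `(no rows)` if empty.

For each row compute grade + credits.
Group by course; take MIN of the expression per group.
  AR120: ids {5, 7} → MIN(grade + credits)=62
  CS101: ids {8, 10, 11} → MIN(grade + credits)=52
  CS201: ids {2, 4, 6, 9, 12} → MIN(grade + credits)=61
  HI100: ids {1, 3, 13} → MIN(grade + credits)=52

AR120 | 62 ; CS101 | 52 ; CS201 | 61 ; HI100 | 52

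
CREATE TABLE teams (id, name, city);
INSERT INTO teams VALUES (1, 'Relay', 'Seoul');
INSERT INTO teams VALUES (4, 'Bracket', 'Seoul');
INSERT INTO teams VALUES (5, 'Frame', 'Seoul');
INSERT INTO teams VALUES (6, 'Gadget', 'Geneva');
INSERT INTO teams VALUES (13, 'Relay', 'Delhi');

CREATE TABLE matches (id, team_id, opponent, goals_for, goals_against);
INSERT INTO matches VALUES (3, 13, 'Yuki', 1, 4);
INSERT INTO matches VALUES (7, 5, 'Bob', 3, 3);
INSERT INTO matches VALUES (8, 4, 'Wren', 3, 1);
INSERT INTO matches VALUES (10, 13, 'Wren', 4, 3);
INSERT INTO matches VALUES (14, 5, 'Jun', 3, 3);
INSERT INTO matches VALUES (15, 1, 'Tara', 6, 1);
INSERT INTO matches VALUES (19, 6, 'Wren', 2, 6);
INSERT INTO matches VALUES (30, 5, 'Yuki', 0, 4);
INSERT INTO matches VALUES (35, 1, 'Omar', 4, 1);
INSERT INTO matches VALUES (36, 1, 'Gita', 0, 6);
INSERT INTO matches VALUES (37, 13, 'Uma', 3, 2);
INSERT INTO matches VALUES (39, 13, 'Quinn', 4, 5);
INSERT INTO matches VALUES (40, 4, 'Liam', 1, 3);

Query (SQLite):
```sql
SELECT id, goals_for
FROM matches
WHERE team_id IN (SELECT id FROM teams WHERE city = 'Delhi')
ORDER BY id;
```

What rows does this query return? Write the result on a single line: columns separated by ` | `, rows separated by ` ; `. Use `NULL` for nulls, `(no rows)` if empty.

Inner query: teams.id where city = 'Delhi'.
Outer: keep matches rows whose team_id is in that set.
Inner query → {13}

3 | 1 ; 10 | 4 ; 37 | 3 ; 39 | 4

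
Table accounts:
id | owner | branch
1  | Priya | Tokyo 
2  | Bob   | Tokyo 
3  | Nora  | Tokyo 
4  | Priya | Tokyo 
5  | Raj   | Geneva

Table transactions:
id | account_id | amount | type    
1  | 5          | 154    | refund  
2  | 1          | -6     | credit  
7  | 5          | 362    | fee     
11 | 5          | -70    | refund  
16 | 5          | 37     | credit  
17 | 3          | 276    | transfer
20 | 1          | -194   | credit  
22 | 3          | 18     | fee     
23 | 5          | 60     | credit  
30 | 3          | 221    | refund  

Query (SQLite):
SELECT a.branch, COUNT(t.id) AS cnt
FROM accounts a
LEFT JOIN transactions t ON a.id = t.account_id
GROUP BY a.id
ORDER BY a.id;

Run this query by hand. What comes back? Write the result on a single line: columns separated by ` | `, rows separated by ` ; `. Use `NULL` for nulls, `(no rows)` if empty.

LEFT JOIN keeps every accounts row; unmatched ones get NULL for transactions columns.
Group by accounts.id and compute COUNT(t.id). COUNT(col) of an all-NULL group is 0.
  1: ids {2, 20} → COUNT(t.id)=2
  2: ids {—} → COUNT(t.id)=0
  3: ids {17, 22, 30} → COUNT(t.id)=3
  4: ids {—} → COUNT(t.id)=0
  5: ids {1, 7, 11, 16, 23} → COUNT(t.id)=5

Tokyo | 2 ; Tokyo | 0 ; Tokyo | 3 ; Tokyo | 0 ; Geneva | 5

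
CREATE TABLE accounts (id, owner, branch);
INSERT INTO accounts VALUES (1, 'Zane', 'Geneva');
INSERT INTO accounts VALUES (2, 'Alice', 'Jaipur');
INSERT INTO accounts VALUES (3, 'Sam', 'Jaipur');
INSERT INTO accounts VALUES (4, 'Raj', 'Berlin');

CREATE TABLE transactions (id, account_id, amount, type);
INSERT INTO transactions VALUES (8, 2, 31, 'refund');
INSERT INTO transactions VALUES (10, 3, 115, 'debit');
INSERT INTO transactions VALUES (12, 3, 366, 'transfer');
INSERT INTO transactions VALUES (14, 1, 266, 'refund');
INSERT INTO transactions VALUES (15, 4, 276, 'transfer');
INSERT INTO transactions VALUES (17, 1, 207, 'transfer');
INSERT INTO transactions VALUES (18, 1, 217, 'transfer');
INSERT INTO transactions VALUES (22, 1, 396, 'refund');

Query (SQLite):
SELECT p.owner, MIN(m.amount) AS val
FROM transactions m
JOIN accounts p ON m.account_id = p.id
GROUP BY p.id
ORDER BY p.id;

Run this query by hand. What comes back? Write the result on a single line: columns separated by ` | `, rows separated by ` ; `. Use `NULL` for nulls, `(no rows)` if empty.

Zane | 207 ; Alice | 31 ; Sam | 115 ; Raj | 276

Join each transactions row to its accounts via account_id.
Group joined rows by accounts.id; compute MIN(m.amount) per group.
  1: ids {14, 17, 18, 22} → MIN(m.amount)=207
  2: ids {8} → MIN(m.amount)=31
  3: ids {10, 12} → MIN(m.amount)=115
  4: ids {15} → MIN(m.amount)=276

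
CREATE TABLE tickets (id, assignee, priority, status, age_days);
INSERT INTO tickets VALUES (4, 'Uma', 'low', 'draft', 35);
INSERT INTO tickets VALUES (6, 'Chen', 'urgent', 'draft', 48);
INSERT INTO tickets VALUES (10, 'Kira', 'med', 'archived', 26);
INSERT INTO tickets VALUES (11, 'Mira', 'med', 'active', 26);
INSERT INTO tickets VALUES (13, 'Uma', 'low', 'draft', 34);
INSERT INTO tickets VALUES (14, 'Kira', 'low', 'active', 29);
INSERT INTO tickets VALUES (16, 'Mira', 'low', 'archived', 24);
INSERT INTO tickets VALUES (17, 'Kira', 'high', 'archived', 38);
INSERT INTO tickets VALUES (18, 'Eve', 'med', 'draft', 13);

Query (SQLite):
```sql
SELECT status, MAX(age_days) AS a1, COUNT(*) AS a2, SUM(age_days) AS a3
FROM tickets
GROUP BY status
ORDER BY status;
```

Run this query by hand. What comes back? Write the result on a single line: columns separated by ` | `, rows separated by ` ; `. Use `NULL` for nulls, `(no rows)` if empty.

active | 29 | 2 | 55 ; archived | 38 | 3 | 88 ; draft | 48 | 4 | 130

Group tickets by status.
Per group compute: MAX(age_days), COUNT(*), SUM(age_days).
  active: ids {11, 14} → MAX(age_days)=29, COUNT(*)=2, SUM(age_days)=55
  archived: ids {10, 16, 17} → MAX(age_days)=38, COUNT(*)=3, SUM(age_days)=88
  draft: ids {4, 6, 13, 18} → MAX(age_days)=48, COUNT(*)=4, SUM(age_days)=130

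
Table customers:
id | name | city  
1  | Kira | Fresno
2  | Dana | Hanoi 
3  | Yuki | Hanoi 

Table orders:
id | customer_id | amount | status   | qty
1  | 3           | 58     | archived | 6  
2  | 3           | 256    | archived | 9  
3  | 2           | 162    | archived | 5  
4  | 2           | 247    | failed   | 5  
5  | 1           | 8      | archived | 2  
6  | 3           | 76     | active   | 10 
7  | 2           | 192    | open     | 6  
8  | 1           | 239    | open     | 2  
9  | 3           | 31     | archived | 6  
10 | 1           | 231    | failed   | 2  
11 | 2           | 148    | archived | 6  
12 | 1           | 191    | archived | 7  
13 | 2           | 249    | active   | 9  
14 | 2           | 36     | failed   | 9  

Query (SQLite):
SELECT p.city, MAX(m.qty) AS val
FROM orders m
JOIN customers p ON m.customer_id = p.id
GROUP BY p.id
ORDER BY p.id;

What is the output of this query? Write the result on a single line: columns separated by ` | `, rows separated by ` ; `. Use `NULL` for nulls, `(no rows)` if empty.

Fresno | 7 ; Hanoi | 9 ; Hanoi | 10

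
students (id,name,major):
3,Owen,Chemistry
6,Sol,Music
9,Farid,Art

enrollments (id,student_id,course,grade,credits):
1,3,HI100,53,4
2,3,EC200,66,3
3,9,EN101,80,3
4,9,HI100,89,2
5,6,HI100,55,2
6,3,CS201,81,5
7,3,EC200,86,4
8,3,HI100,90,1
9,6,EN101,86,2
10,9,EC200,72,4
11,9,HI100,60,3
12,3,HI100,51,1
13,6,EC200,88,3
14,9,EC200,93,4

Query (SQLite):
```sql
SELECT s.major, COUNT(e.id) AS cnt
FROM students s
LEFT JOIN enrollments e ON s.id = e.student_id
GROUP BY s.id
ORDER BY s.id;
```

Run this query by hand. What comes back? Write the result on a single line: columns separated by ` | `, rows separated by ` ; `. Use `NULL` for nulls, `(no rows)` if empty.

LEFT JOIN keeps every students row; unmatched ones get NULL for enrollments columns.
Group by students.id and compute COUNT(e.id). COUNT(col) of an all-NULL group is 0.
  3: ids {1, 2, 6, 7, 8, 12} → COUNT(e.id)=6
  6: ids {5, 9, 13} → COUNT(e.id)=3
  9: ids {3, 4, 10, 11, 14} → COUNT(e.id)=5

Chemistry | 6 ; Music | 3 ; Art | 5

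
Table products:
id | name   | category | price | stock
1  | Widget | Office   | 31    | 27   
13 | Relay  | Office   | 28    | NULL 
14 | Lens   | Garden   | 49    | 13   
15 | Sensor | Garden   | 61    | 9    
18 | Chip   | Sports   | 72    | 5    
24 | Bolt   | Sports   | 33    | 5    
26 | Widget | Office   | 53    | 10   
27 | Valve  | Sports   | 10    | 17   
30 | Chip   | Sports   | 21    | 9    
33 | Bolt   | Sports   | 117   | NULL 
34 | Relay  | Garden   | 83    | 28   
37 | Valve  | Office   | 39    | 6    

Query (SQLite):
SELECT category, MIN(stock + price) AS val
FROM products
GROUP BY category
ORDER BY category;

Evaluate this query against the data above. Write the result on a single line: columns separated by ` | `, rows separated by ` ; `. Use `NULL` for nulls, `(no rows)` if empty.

Garden | 62 ; Office | 45 ; Sports | 27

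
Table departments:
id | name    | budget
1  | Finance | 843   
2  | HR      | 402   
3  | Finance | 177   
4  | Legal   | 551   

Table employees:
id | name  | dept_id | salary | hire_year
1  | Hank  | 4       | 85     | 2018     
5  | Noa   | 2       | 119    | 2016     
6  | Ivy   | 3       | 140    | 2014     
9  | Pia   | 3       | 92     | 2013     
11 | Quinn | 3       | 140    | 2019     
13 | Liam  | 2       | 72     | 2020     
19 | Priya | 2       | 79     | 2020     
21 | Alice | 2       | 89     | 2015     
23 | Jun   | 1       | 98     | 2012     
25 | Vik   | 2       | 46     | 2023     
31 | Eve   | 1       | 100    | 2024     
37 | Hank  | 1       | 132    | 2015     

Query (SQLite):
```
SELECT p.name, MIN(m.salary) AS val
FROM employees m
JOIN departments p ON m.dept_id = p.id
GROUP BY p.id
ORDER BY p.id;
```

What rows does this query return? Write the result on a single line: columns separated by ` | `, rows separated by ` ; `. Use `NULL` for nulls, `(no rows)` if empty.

Join each employees row to its departments via dept_id.
Group joined rows by departments.id; compute MIN(m.salary) per group.
  1: ids {23, 31, 37} → MIN(m.salary)=98
  2: ids {5, 13, 19, 21, 25} → MIN(m.salary)=46
  3: ids {6, 9, 11} → MIN(m.salary)=92
  4: ids {1} → MIN(m.salary)=85

Finance | 98 ; HR | 46 ; Finance | 92 ; Legal | 85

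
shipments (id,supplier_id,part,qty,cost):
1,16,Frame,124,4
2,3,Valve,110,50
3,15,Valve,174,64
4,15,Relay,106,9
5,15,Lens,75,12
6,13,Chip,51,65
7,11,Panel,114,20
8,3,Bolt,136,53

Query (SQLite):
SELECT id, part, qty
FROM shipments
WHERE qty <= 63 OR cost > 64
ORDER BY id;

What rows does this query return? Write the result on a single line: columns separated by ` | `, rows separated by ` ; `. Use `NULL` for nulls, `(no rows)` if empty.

qty <= 63: ids {6}
cost > 64: ids {6}
Combine with OR.

6 | Chip | 51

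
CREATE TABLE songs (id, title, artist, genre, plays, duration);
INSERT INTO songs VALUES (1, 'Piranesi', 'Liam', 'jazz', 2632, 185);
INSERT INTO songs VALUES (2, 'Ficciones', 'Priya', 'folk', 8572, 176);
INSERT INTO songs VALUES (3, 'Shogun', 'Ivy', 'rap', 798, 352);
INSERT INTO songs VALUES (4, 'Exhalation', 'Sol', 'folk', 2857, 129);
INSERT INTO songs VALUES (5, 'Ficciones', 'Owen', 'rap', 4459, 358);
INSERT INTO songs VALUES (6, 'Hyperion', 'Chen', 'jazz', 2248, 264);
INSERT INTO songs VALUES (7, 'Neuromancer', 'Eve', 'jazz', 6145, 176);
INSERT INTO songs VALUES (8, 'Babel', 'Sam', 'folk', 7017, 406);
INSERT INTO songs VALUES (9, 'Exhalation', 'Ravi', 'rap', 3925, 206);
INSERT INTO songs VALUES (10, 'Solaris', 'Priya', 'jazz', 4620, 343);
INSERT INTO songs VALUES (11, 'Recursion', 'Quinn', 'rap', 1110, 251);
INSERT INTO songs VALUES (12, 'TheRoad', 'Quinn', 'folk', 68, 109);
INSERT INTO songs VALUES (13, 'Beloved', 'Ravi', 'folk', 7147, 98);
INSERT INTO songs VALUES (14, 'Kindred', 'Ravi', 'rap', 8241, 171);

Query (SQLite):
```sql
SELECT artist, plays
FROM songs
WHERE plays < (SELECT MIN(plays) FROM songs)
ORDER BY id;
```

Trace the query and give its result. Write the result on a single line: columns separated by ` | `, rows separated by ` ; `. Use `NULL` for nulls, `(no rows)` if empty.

(no rows)

Scalar subquery: MIN(plays) over all songs rows = 68.
Keep rows where plays < that value.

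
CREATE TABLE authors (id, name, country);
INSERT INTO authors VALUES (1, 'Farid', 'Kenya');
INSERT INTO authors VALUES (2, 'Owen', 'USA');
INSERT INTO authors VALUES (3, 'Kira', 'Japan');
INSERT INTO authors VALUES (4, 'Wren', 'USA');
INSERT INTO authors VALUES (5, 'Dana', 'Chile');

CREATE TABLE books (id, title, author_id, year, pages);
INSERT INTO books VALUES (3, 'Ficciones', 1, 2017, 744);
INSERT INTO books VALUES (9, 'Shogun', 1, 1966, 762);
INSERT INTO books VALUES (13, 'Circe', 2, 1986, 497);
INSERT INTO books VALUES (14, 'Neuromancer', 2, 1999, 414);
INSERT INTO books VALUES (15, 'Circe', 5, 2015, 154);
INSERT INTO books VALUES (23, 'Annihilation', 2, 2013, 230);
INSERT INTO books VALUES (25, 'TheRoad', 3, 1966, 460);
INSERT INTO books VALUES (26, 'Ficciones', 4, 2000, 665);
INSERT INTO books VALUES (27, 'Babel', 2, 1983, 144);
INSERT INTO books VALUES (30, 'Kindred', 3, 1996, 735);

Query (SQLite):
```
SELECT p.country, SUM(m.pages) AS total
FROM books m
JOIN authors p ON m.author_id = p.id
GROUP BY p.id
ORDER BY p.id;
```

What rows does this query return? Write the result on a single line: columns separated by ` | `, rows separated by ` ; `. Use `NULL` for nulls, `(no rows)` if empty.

Kenya | 1506 ; USA | 1285 ; Japan | 1195 ; USA | 665 ; Chile | 154

Join each books row to its authors via author_id.
Group joined rows by authors.id; compute SUM(m.pages) per group.
  1: ids {3, 9} → SUM(m.pages)=1506
  2: ids {13, 14, 23, 27} → SUM(m.pages)=1285
  3: ids {25, 30} → SUM(m.pages)=1195
  4: ids {26} → SUM(m.pages)=665
  5: ids {15} → SUM(m.pages)=154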